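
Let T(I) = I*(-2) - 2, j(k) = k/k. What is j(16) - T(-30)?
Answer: -57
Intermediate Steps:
j(k) = 1
T(I) = -2 - 2*I (T(I) = -2*I - 2 = -2 - 2*I)
j(16) - T(-30) = 1 - (-2 - 2*(-30)) = 1 - (-2 + 60) = 1 - 1*58 = 1 - 58 = -57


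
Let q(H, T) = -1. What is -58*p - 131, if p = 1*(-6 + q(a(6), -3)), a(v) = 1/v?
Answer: 275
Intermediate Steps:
a(v) = 1/v
p = -7 (p = 1*(-6 - 1) = 1*(-7) = -7)
-58*p - 131 = -58*(-7) - 131 = 406 - 131 = 275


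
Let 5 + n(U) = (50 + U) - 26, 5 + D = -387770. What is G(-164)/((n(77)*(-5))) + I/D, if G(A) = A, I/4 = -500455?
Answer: 10244687/1861320 ≈ 5.5040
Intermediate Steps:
I = -2001820 (I = 4*(-500455) = -2001820)
D = -387775 (D = -5 - 387770 = -387775)
n(U) = 19 + U (n(U) = -5 + ((50 + U) - 26) = -5 + (24 + U) = 19 + U)
G(-164)/((n(77)*(-5))) + I/D = -164*(-1/(5*(19 + 77))) - 2001820/(-387775) = -164/(96*(-5)) - 2001820*(-1/387775) = -164/(-480) + 400364/77555 = -164*(-1/480) + 400364/77555 = 41/120 + 400364/77555 = 10244687/1861320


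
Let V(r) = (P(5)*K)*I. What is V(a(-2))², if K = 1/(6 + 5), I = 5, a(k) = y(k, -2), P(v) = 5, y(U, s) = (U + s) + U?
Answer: 625/121 ≈ 5.1653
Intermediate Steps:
y(U, s) = s + 2*U
a(k) = -2 + 2*k
K = 1/11 ≈ 0.090909
V(r) = 25/11 (V(r) = (5*(1/11))*5 = (5/11)*5 = 25/11)
V(a(-2))² = (25/11)² = 625/121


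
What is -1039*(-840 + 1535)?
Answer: -722105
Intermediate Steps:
-1039*(-840 + 1535) = -1039*695 = -722105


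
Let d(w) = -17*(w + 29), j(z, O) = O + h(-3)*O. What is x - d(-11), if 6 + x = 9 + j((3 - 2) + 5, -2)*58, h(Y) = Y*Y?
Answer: -851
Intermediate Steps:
h(Y) = Y²
j(z, O) = 10*O (j(z, O) = O + (-3)²*O = O + 9*O = 10*O)
d(w) = -493 - 17*w (d(w) = -17*(29 + w) = -493 - 17*w)
x = -1157 (x = -6 + (9 + (10*(-2))*58) = -6 + (9 - 20*58) = -6 + (9 - 1160) = -6 - 1151 = -1157)
x - d(-11) = -1157 - (-493 - 17*(-11)) = -1157 - (-493 + 187) = -1157 - 1*(-306) = -1157 + 306 = -851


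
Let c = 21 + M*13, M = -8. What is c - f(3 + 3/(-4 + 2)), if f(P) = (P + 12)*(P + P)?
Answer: -247/2 ≈ -123.50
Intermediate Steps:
f(P) = 2*P*(12 + P) (f(P) = (12 + P)*(2*P) = 2*P*(12 + P))
c = -83 (c = 21 - 8*13 = 21 - 104 = -83)
c - f(3 + 3/(-4 + 2)) = -83 - 2*(3 + 3/(-4 + 2))*(12 + (3 + 3/(-4 + 2))) = -83 - 2*(3 + 3/(-2))*(12 + (3 + 3/(-2))) = -83 - 2*(3 + 3*(-1/2))*(12 + (3 + 3*(-1/2))) = -83 - 2*(3 - 3/2)*(12 + (3 - 3/2)) = -83 - 2*3*(12 + 3/2)/2 = -83 - 2*3*27/(2*2) = -83 - 1*81/2 = -83 - 81/2 = -247/2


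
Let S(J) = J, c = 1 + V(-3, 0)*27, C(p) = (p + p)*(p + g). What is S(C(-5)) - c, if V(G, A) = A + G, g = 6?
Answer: 70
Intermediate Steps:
C(p) = 2*p*(6 + p) (C(p) = (p + p)*(p + 6) = (2*p)*(6 + p) = 2*p*(6 + p))
c = -80 (c = 1 + (0 - 3)*27 = 1 - 3*27 = 1 - 81 = -80)
S(C(-5)) - c = 2*(-5)*(6 - 5) - 1*(-80) = 2*(-5)*1 + 80 = -10 + 80 = 70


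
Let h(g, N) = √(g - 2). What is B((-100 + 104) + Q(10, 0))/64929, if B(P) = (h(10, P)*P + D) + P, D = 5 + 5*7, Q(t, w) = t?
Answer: 18/21643 + 28*√2/64929 ≈ 0.0014415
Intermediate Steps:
h(g, N) = √(-2 + g)
D = 40 (D = 5 + 35 = 40)
B(P) = 40 + P + 2*P*√2 (B(P) = (√(-2 + 10)*P + 40) + P = (√8*P + 40) + P = ((2*√2)*P + 40) + P = (2*P*√2 + 40) + P = (40 + 2*P*√2) + P = 40 + P + 2*P*√2)
B((-100 + 104) + Q(10, 0))/64929 = (40 + ((-100 + 104) + 10) + 2*((-100 + 104) + 10)*√2)/64929 = (40 + (4 + 10) + 2*(4 + 10)*√2)*(1/64929) = (40 + 14 + 2*14*√2)*(1/64929) = (40 + 14 + 28*√2)*(1/64929) = (54 + 28*√2)*(1/64929) = 18/21643 + 28*√2/64929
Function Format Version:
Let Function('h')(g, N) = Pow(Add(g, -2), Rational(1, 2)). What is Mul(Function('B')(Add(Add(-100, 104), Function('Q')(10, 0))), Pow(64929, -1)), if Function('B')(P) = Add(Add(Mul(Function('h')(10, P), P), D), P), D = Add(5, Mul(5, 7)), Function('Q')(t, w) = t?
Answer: Add(Rational(18, 21643), Mul(Rational(28, 64929), Pow(2, Rational(1, 2)))) ≈ 0.0014415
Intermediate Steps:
Function('h')(g, N) = Pow(Add(-2, g), Rational(1, 2))
D = 40 (D = Add(5, 35) = 40)
Function('B')(P) = Add(40, P, Mul(2, P, Pow(2, Rational(1, 2)))) (Function('B')(P) = Add(Add(Mul(Pow(Add(-2, 10), Rational(1, 2)), P), 40), P) = Add(Add(Mul(Pow(8, Rational(1, 2)), P), 40), P) = Add(Add(Mul(Mul(2, Pow(2, Rational(1, 2))), P), 40), P) = Add(Add(Mul(2, P, Pow(2, Rational(1, 2))), 40), P) = Add(Add(40, Mul(2, P, Pow(2, Rational(1, 2)))), P) = Add(40, P, Mul(2, P, Pow(2, Rational(1, 2)))))
Mul(Function('B')(Add(Add(-100, 104), Function('Q')(10, 0))), Pow(64929, -1)) = Mul(Add(40, Add(Add(-100, 104), 10), Mul(2, Add(Add(-100, 104), 10), Pow(2, Rational(1, 2)))), Pow(64929, -1)) = Mul(Add(40, Add(4, 10), Mul(2, Add(4, 10), Pow(2, Rational(1, 2)))), Rational(1, 64929)) = Mul(Add(40, 14, Mul(2, 14, Pow(2, Rational(1, 2)))), Rational(1, 64929)) = Mul(Add(40, 14, Mul(28, Pow(2, Rational(1, 2)))), Rational(1, 64929)) = Mul(Add(54, Mul(28, Pow(2, Rational(1, 2)))), Rational(1, 64929)) = Add(Rational(18, 21643), Mul(Rational(28, 64929), Pow(2, Rational(1, 2))))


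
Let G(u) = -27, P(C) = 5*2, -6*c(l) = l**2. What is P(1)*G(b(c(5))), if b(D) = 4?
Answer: -270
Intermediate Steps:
c(l) = -l**2/6
P(C) = 10
P(1)*G(b(c(5))) = 10*(-27) = -270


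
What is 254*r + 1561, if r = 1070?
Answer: 273341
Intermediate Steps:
254*r + 1561 = 254*1070 + 1561 = 271780 + 1561 = 273341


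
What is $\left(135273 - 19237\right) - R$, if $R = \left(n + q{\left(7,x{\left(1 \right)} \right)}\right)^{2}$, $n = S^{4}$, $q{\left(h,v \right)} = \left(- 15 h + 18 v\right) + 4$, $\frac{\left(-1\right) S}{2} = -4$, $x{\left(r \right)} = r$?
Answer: $-15988133$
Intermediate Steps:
$S = 8$ ($S = \left(-2\right) \left(-4\right) = 8$)
$q{\left(h,v \right)} = 4 - 15 h + 18 v$
$n = 4096$ ($n = 8^{4} = 4096$)
$R = 16104169$ ($R = \left(4096 + \left(4 - 105 + 18 \cdot 1\right)\right)^{2} = \left(4096 + \left(4 - 105 + 18\right)\right)^{2} = \left(4096 - 83\right)^{2} = 4013^{2} = 16104169$)
$\left(135273 - 19237\right) - R = \left(135273 - 19237\right) - 16104169 = 116036 - 16104169 = -15988133$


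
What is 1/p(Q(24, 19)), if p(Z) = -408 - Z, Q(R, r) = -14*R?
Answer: -1/72 ≈ -0.013889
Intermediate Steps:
1/p(Q(24, 19)) = 1/(-408 - (-14)*24) = 1/(-408 - 1*(-336)) = 1/(-408 + 336) = 1/(-72) = -1/72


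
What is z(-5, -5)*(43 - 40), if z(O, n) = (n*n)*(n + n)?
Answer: -750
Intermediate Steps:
z(O, n) = 2*n³ (z(O, n) = n²*(2*n) = 2*n³)
z(-5, -5)*(43 - 40) = (2*(-5)³)*(43 - 40) = (2*(-125))*3 = -250*3 = -750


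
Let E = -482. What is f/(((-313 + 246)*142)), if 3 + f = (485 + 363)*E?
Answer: 408739/9514 ≈ 42.962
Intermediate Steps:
f = -408739 (f = -3 + (485 + 363)*(-482) = -3 + 848*(-482) = -3 - 408736 = -408739)
f/(((-313 + 246)*142)) = -408739*1/(142*(-313 + 246)) = -408739/((-67*142)) = -408739/(-9514) = -408739*(-1/9514) = 408739/9514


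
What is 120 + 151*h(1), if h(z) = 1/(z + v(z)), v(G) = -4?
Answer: 209/3 ≈ 69.667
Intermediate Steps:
h(z) = 1/(-4 + z) (h(z) = 1/(z - 4) = 1/(-4 + z))
120 + 151*h(1) = 120 + 151/(-4 + 1) = 120 + 151/(-3) = 120 + 151*(-⅓) = 120 - 151/3 = 209/3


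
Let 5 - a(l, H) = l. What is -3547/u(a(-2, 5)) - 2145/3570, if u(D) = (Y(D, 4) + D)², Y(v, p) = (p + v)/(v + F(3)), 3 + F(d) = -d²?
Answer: -10593509/68544 ≈ -154.55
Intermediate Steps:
F(d) = -3 - d²
Y(v, p) = (p + v)/(-12 + v) (Y(v, p) = (p + v)/(v + (-3 - 1*3²)) = (p + v)/(v + (-3 - 1*9)) = (p + v)/(v + (-3 - 9)) = (p + v)/(v - 12) = (p + v)/(-12 + v))
a(l, H) = 5 - l
u(D) = (D + (4 + D)/(-12 + D))² (u(D) = ((4 + D)/(-12 + D) + D)² = (D + (4 + D)/(-12 + D))²)
-3547/u(a(-2, 5)) - 2145/3570 = -3547*(-12 + (5 - 1*(-2)))²/(4 + (5 - 1*(-2)) + (5 - 1*(-2))*(-12 + (5 - 1*(-2))))² - 2145/3570 = -3547*(-12 + (5 + 2))²/(4 + (5 + 2) + (5 + 2)*(-12 + (5 + 2)))² - 2145*1/3570 = -3547*(-12 + 7)²/(4 + 7 + 7*(-12 + 7))² - 143/238 = -3547*25/(4 + 7 + 7*(-5))² - 143/238 = -3547*25/(4 + 7 - 35)² - 143/238 = -3547/((1/25)*(-24)²) - 143/238 = -3547/((1/25)*576) - 143/238 = -3547/576/25 - 143/238 = -3547*25/576 - 143/238 = -88675/576 - 143/238 = -10593509/68544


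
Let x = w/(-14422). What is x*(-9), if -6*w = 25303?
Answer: -75909/28844 ≈ -2.6317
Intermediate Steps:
w = -25303/6 (w = -⅙*25303 = -25303/6 ≈ -4217.2)
x = 25303/86532 (x = -25303/6/(-14422) = -25303/6*(-1/14422) = 25303/86532 ≈ 0.29241)
x*(-9) = (25303/86532)*(-9) = -75909/28844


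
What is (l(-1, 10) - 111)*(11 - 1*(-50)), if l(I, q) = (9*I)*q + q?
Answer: -11651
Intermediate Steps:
l(I, q) = q + 9*I*q (l(I, q) = 9*I*q + q = q + 9*I*q)
(l(-1, 10) - 111)*(11 - 1*(-50)) = (10*(1 + 9*(-1)) - 111)*(11 - 1*(-50)) = (10*(1 - 9) - 111)*(11 + 50) = (10*(-8) - 111)*61 = (-80 - 111)*61 = -191*61 = -11651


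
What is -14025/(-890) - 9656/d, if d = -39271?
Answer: 111873923/6990238 ≈ 16.004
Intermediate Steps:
-14025/(-890) - 9656/d = -14025/(-890) - 9656/(-39271) = -14025*(-1/890) - 9656*(-1/39271) = 2805/178 + 9656/39271 = 111873923/6990238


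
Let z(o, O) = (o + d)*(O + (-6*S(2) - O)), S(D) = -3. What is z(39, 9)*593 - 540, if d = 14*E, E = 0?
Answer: 415746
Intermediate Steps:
d = 0 (d = 14*0 = 0)
z(o, O) = 18*o (z(o, O) = (o + 0)*(O + (-6*(-3) - O)) = o*(O + (18 - O)) = o*18 = 18*o)
z(39, 9)*593 - 540 = (18*39)*593 - 540 = 702*593 - 540 = 416286 - 540 = 415746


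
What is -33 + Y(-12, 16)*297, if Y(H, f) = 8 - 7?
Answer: 264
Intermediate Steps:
Y(H, f) = 1
-33 + Y(-12, 16)*297 = -33 + 1*297 = -33 + 297 = 264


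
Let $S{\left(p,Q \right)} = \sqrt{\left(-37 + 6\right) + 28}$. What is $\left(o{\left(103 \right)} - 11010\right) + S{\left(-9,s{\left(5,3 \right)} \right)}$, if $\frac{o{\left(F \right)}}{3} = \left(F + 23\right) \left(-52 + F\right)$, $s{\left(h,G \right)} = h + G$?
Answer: $8268 + i \sqrt{3} \approx 8268.0 + 1.732 i$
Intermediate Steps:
$s{\left(h,G \right)} = G + h$
$S{\left(p,Q \right)} = i \sqrt{3}$ ($S{\left(p,Q \right)} = \sqrt{-31 + 28} = \sqrt{-3} = i \sqrt{3}$)
$o{\left(F \right)} = 3 \left(-52 + F\right) \left(23 + F\right)$ ($o{\left(F \right)} = 3 \left(F + 23\right) \left(-52 + F\right) = 3 \left(23 + F\right) \left(-52 + F\right) = 3 \left(-52 + F\right) \left(23 + F\right)$)
$\left(o{\left(103 \right)} - 11010\right) + S{\left(-9,s{\left(5,3 \right)} \right)} = \left(\left(-3588 - 8961 + 3 \cdot 103^{2}\right) - 11010\right) + i \sqrt{3} = \left(\left(-3588 - 8961 + 3 \cdot 10609\right) - 11010\right) + i \sqrt{3} = \left(\left(-3588 - 8961 + 31827\right) - 11010\right) + i \sqrt{3} = \left(19278 - 11010\right) + i \sqrt{3} = 8268 + i \sqrt{3}$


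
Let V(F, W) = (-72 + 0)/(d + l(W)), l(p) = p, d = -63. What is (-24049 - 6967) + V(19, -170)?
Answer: -7226656/233 ≈ -31016.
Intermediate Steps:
V(F, W) = -72/(-63 + W) (V(F, W) = (-72 + 0)/(-63 + W) = -72/(-63 + W))
(-24049 - 6967) + V(19, -170) = (-24049 - 6967) - 72/(-63 - 170) = -31016 - 72/(-233) = -31016 - 72*(-1/233) = -31016 + 72/233 = -7226656/233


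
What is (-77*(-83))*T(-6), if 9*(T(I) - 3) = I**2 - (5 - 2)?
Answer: 127820/3 ≈ 42607.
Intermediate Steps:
T(I) = 8/3 + I**2/9 (T(I) = 3 + (I**2 - (5 - 2))/9 = 3 + (I**2 - 1*3)/9 = 3 + (I**2 - 3)/9 = 3 + (-3 + I**2)/9 = 3 + (-1/3 + I**2/9) = 8/3 + I**2/9)
(-77*(-83))*T(-6) = (-77*(-83))*(8/3 + (1/9)*(-6)**2) = 6391*(8/3 + (1/9)*36) = 6391*(8/3 + 4) = 6391*(20/3) = 127820/3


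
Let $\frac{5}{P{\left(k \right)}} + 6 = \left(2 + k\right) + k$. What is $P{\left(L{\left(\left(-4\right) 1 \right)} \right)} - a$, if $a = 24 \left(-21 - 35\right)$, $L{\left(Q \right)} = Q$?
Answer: $\frac{16123}{12} \approx 1343.6$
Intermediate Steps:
$a = -1344$ ($a = 24 \left(-56\right) = -1344$)
$P{\left(k \right)} = \frac{5}{-4 + 2 k}$ ($P{\left(k \right)} = \frac{5}{-6 + \left(\left(2 + k\right) + k\right)} = \frac{5}{-6 + \left(2 + 2 k\right)} = \frac{5}{-4 + 2 k}$)
$P{\left(L{\left(\left(-4\right) 1 \right)} \right)} - a = \frac{5}{2 \left(-2 - 4\right)} - -1344 = \frac{5}{2 \left(-2 - 4\right)} + 1344 = \frac{5}{2 \left(-6\right)} + 1344 = \frac{5}{2} \left(- \frac{1}{6}\right) + 1344 = - \frac{5}{12} + 1344 = \frac{16123}{12}$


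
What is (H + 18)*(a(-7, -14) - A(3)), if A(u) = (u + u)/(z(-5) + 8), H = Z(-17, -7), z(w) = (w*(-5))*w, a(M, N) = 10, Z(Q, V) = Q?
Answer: 392/39 ≈ 10.051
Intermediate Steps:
z(w) = -5*w² (z(w) = (-5*w)*w = -5*w²)
H = -17
A(u) = -2*u/117 (A(u) = (u + u)/(-5*(-5)² + 8) = (2*u)/(-5*25 + 8) = (2*u)/(-125 + 8) = (2*u)/(-117) = (2*u)*(-1/117) = -2*u/117)
(H + 18)*(a(-7, -14) - A(3)) = (-17 + 18)*(10 - (-2)*3/117) = 1*(10 - 1*(-2/39)) = 1*(10 + 2/39) = 1*(392/39) = 392/39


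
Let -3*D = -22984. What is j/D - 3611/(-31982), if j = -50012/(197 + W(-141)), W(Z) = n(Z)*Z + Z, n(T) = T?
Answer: 103117333096/915948504991 ≈ 0.11258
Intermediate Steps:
D = 22984/3 (D = -⅓*(-22984) = 22984/3 ≈ 7661.3)
W(Z) = Z + Z² (W(Z) = Z*Z + Z = Z² + Z = Z + Z²)
j = -50012/19937 (j = -50012/(197 - 141*(1 - 141)) = -50012/(197 - 141*(-140)) = -50012/(197 + 19740) = -50012/19937 ≈ -2.5085)
j/D - 3611/(-31982) = -50012/(19937*22984/3) - 3611/(-31982) = -50012/19937*3/22984 - 3611*(-1/31982) = -37509/114558002 + 3611/31982 = 103117333096/915948504991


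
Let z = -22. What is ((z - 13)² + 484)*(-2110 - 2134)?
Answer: -7252996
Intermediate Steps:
((z - 13)² + 484)*(-2110 - 2134) = ((-22 - 13)² + 484)*(-2110 - 2134) = ((-35)² + 484)*(-4244) = (1225 + 484)*(-4244) = 1709*(-4244) = -7252996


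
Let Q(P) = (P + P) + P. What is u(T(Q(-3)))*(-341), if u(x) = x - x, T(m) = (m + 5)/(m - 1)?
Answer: 0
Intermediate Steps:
Q(P) = 3*P (Q(P) = 2*P + P = 3*P)
T(m) = (5 + m)/(-1 + m)
u(x) = 0
u(T(Q(-3)))*(-341) = 0*(-341) = 0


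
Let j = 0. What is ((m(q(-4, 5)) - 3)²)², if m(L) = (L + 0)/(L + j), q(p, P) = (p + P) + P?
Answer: 16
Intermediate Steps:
q(p, P) = p + 2*P (q(p, P) = (P + p) + P = p + 2*P)
m(L) = 1 (m(L) = (L + 0)/(L + 0) = L/L = 1)
((m(q(-4, 5)) - 3)²)² = ((1 - 3)²)² = ((-2)²)² = 4² = 16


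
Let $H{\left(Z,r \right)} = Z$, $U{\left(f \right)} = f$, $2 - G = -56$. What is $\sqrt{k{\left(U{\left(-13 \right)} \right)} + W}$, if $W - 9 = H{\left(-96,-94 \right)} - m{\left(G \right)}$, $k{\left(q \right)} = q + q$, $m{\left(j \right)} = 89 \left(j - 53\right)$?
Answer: $3 i \sqrt{62} \approx 23.622 i$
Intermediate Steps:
$G = 58$ ($G = 2 - -56 = 2 + 56 = 58$)
$m{\left(j \right)} = -4717 + 89 j$ ($m{\left(j \right)} = 89 \left(-53 + j\right) = -4717 + 89 j$)
$k{\left(q \right)} = 2 q$
$W = -532$ ($W = 9 - \left(-4621 + 5162\right) = 9 - 541 = -532$)
$\sqrt{k{\left(U{\left(-13 \right)} \right)} + W} = \sqrt{2 \left(-13\right) - 532} = \sqrt{-26 - 532} = \sqrt{-558} = 3 i \sqrt{62}$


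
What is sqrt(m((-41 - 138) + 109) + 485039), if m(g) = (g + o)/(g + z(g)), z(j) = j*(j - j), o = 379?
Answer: sqrt(2376669470)/70 ≈ 696.44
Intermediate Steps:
z(j) = 0 (z(j) = j*0 = 0)
m(g) = (379 + g)/g (m(g) = (g + 379)/(g + 0) = (379 + g)/g)
sqrt(m((-41 - 138) + 109) + 485039) = sqrt((379 + ((-41 - 138) + 109))/((-41 - 138) + 109) + 485039) = sqrt((379 + (-179 + 109))/(-179 + 109) + 485039) = sqrt((379 - 70)/(-70) + 485039) = sqrt(-1/70*309 + 485039) = sqrt(-309/70 + 485039) = sqrt(33952421/70) = sqrt(2376669470)/70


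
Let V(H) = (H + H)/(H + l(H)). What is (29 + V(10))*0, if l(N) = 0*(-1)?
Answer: 0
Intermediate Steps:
l(N) = 0
V(H) = 2 (V(H) = (H + H)/(H + 0) = (2*H)/H = 2)
(29 + V(10))*0 = (29 + 2)*0 = 31*0 = 0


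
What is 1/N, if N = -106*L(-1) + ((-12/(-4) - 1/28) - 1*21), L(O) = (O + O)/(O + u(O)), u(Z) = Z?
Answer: -28/3473 ≈ -0.0080622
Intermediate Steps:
L(O) = 1 (L(O) = (O + O)/(O + O) = (2*O)/((2*O)) = (2*O)*(1/(2*O)) = 1)
N = -3473/28 (N = -106*1 + ((-12/(-4) - 1/28) - 1*21) = -106 + ((-12*(-¼) - 1*1/28) - 21) = -106 + ((3 - 1/28) - 21) = -106 + (83/28 - 21) = -106 - 505/28 = -3473/28 ≈ -124.04)
1/N = 1/(-3473/28) = -28/3473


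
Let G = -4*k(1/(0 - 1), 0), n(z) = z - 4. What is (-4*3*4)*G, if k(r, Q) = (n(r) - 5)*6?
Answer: -11520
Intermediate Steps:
n(z) = -4 + z
k(r, Q) = -54 + 6*r (k(r, Q) = ((-4 + r) - 5)*6 = (-9 + r)*6 = -54 + 6*r)
G = 240 (G = -4*(-54 + 6/(0 - 1)) = -4*(-54 + 6/(-1)) = -4*(-54 + 6*(-1)) = -4*(-54 - 6) = -4*(-60) = 240)
(-4*3*4)*G = (-4*3*4)*240 = -12*4*240 = -48*240 = -11520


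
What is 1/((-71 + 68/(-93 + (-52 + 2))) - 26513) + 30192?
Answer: 114777303217/3801580 ≈ 30192.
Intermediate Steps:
1/((-71 + 68/(-93 + (-52 + 2))) - 26513) + 30192 = 1/((-71 + 68/(-93 - 50)) - 26513) + 30192 = 1/((-71 + 68/(-143)) - 26513) + 30192 = 1/((-71 - 1/143*68) - 26513) + 30192 = 1/((-71 - 68/143) - 26513) + 30192 = 1/(-10221/143 - 26513) + 30192 = 1/(-3801580/143) + 30192 = -143/3801580 + 30192 = 114777303217/3801580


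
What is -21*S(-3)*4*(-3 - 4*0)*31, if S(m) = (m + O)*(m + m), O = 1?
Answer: 93744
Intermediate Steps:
S(m) = 2*m*(1 + m) (S(m) = (m + 1)*(m + m) = (1 + m)*(2*m) = 2*m*(1 + m))
-21*S(-3)*4*(-3 - 4*0)*31 = -21*(2*(-3)*(1 - 3))*4*(-3 - 4*0)*31 = -21*(2*(-3)*(-2))*4*(-3 + 0)*31 = -21*12*4*(-3)*31 = -1008*(-3)*31 = -21*(-144)*31 = 3024*31 = 93744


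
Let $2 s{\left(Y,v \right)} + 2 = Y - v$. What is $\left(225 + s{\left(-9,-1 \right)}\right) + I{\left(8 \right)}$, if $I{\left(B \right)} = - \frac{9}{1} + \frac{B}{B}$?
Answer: $212$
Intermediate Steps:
$s{\left(Y,v \right)} = -1 + \frac{Y}{2} - \frac{v}{2}$ ($s{\left(Y,v \right)} = -1 + \frac{Y - v}{2} = -1 + \left(\frac{Y}{2} - \frac{v}{2}\right) = -1 + \frac{Y}{2} - \frac{v}{2}$)
$I{\left(B \right)} = -8$ ($I{\left(B \right)} = \left(-9\right) 1 + 1 = -9 + 1 = -8$)
$\left(225 + s{\left(-9,-1 \right)}\right) + I{\left(8 \right)} = \left(225 - 5\right) - 8 = 220 - 8 = 212$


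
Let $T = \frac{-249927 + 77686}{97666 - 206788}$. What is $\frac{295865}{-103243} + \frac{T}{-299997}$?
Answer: $- \frac{236232563061853}{82433926720782} \approx -2.8657$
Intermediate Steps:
$T = \frac{172241}{109122}$ ($T = - \frac{172241}{-109122} = \left(-172241\right) \left(- \frac{1}{109122}\right) = \frac{172241}{109122} \approx 1.5784$)
$\frac{295865}{-103243} + \frac{T}{-299997} = \frac{295865}{-103243} + \frac{172241}{109122 \left(-299997\right)} = 295865 \left(- \frac{1}{103243}\right) + \frac{172241}{109122} \left(- \frac{1}{299997}\right) = - \frac{295865}{103243} - \frac{4201}{798445674} = - \frac{236232563061853}{82433926720782}$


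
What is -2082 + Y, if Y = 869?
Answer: -1213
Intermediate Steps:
-2082 + Y = -2082 + 869 = -1213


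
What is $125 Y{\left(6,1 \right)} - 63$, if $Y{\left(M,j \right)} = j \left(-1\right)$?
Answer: $-188$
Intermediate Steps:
$Y{\left(M,j \right)} = - j$
$125 Y{\left(6,1 \right)} - 63 = 125 \left(\left(-1\right) 1\right) - 63 = 125 \left(-1\right) - 63 = -125 - 63 = -188$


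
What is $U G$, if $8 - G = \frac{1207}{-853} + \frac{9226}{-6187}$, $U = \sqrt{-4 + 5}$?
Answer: $\frac{57557575}{5277511} \approx 10.906$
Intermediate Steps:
$U = 1$ ($U = \sqrt{1} = 1$)
$G = \frac{57557575}{5277511}$ ($G = 8 - \left(\frac{1207}{-853} + \frac{9226}{-6187}\right) = 8 - \left(1207 \left(- \frac{1}{853}\right) + 9226 \left(- \frac{1}{6187}\right)\right) = 8 - \left(- \frac{1207}{853} - \frac{9226}{6187}\right) = 8 - - \frac{15337487}{5277511} = 8 + \frac{15337487}{5277511} = \frac{57557575}{5277511} \approx 10.906$)
$U G = 1 \cdot \frac{57557575}{5277511} = \frac{57557575}{5277511}$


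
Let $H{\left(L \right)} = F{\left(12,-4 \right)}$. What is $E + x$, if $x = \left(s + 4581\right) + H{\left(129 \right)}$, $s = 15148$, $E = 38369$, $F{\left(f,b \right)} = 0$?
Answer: $58098$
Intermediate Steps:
$H{\left(L \right)} = 0$
$x = 19729$ ($x = \left(15148 + 4581\right) + 0 = 19729 + 0 = 19729$)
$E + x = 38369 + 19729 = 58098$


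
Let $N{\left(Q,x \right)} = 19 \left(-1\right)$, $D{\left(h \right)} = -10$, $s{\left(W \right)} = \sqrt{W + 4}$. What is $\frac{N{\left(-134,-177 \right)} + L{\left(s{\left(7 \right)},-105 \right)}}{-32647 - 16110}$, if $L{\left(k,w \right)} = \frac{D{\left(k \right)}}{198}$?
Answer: $\frac{1886}{4826943} \approx 0.00039072$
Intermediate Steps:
$s{\left(W \right)} = \sqrt{4 + W}$
$N{\left(Q,x \right)} = -19$
$L{\left(k,w \right)} = - \frac{5}{99}$ ($L{\left(k,w \right)} = - \frac{10}{198} = \left(-10\right) \frac{1}{198} = - \frac{5}{99}$)
$\frac{N{\left(-134,-177 \right)} + L{\left(s{\left(7 \right)},-105 \right)}}{-32647 - 16110} = \frac{-19 - \frac{5}{99}}{-32647 - 16110} = - \frac{1886}{99 \left(-48757\right)} = \left(- \frac{1886}{99}\right) \left(- \frac{1}{48757}\right) = \frac{1886}{4826943}$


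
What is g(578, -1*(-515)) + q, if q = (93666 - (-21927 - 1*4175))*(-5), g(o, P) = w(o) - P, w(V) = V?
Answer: -598777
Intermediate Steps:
g(o, P) = o - P
q = -598840 (q = (93666 - (-21927 - 4175))*(-5) = (93666 - 1*(-26102))*(-5) = (93666 + 26102)*(-5) = 119768*(-5) = -598840)
g(578, -1*(-515)) + q = (578 - (-1)*(-515)) - 598840 = (578 - 1*515) - 598840 = (578 - 515) - 598840 = 63 - 598840 = -598777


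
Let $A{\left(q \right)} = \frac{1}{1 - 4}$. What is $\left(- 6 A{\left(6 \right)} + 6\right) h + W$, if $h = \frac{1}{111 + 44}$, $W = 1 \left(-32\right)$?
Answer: $- \frac{4952}{155} \approx -31.948$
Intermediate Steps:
$W = -32$
$A{\left(q \right)} = - \frac{1}{3}$ ($A{\left(q \right)} = \frac{1}{-3} = - \frac{1}{3}$)
$h = \frac{1}{155} \approx 0.0064516$
$\left(- 6 A{\left(6 \right)} + 6\right) h + W = \left(\left(-6\right) \left(- \frac{1}{3}\right) + 6\right) \frac{1}{155} - 32 = \left(2 + 6\right) \frac{1}{155} - 32 = 8 \cdot \frac{1}{155} - 32 = \frac{8}{155} - 32 = - \frac{4952}{155}$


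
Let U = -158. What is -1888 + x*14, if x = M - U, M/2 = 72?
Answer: 2340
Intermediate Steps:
M = 144 (M = 2*72 = 144)
x = 302 (x = 144 - 1*(-158) = 144 + 158 = 302)
-1888 + x*14 = -1888 + 302*14 = -1888 + 4228 = 2340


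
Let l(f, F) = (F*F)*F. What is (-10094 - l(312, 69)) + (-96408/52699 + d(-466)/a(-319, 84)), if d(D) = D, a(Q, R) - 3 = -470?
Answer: -8333186909901/24610433 ≈ -3.3860e+5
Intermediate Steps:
l(f, F) = F³ (l(f, F) = F²*F = F³)
a(Q, R) = -467 (a(Q, R) = 3 - 470 = -467)
(-10094 - l(312, 69)) + (-96408/52699 + d(-466)/a(-319, 84)) = (-10094 - 1*69³) + (-96408/52699 - 466/(-467)) = (-10094 - 1*328509) + (-96408*1/52699 - 466*(-1/467)) = (-10094 - 328509) + (-96408/52699 + 466/467) = -338603 - 20464802/24610433 = -8333186909901/24610433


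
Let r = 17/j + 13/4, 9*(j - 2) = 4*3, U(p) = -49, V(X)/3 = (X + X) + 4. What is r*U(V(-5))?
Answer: -8183/20 ≈ -409.15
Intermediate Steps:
V(X) = 12 + 6*X (V(X) = 3*((X + X) + 4) = 3*(2*X + 4) = 3*(4 + 2*X) = 12 + 6*X)
j = 10/3 (j = 2 + (4*3)/9 = 2 + (⅑)*12 = 2 + 4/3 = 10/3 ≈ 3.3333)
r = 167/20 (r = 17/(10/3) + 13/4 = 17*(3/10) + 13*(¼) = 51/10 + 13/4 = 167/20 ≈ 8.3500)
r*U(V(-5)) = (167/20)*(-49) = -8183/20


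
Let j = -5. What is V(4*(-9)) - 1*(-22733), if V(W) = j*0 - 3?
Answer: 22730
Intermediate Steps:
V(W) = -3 (V(W) = -5*0 - 3 = 0 - 3 = -3)
V(4*(-9)) - 1*(-22733) = -3 - 1*(-22733) = -3 + 22733 = 22730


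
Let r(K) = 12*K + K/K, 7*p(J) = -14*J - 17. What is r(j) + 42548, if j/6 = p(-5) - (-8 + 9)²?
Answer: 301155/7 ≈ 43022.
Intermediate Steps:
p(J) = -17/7 - 2*J (p(J) = (-14*J - 17)/7 = (-17 - 14*J)/7 = -17/7 - 2*J)
j = 276/7 (j = 6*((-17/7 - 2*(-5)) - (-8 + 9)²) = 6*((-17/7 + 10) - 1*1²) = 6*(53/7 - 1*1) = 6*(53/7 - 1) = 6*(46/7) = 276/7 ≈ 39.429)
r(K) = 1 + 12*K (r(K) = 12*K + 1 = 1 + 12*K)
r(j) + 42548 = (1 + 12*(276/7)) + 42548 = (1 + 3312/7) + 42548 = 3319/7 + 42548 = 301155/7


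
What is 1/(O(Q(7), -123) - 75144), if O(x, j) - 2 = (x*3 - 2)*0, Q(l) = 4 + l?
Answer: -1/75142 ≈ -1.3308e-5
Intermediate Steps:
O(x, j) = 2 (O(x, j) = 2 + (x*3 - 2)*0 = 2 + (3*x - 2)*0 = 2 + (-2 + 3*x)*0 = 2 + 0 = 2)
1/(O(Q(7), -123) - 75144) = 1/(2 - 75144) = 1/(-75142) = -1/75142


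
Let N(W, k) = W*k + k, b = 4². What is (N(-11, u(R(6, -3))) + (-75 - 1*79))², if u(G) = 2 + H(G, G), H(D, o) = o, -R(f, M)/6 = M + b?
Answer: 367236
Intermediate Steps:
b = 16
R(f, M) = -96 - 6*M (R(f, M) = -6*(M + 16) = -6*(16 + M) = -96 - 6*M)
u(G) = 2 + G
N(W, k) = k + W*k
(N(-11, u(R(6, -3))) + (-75 - 1*79))² = ((2 + (-96 - 6*(-3)))*(1 - 11) + (-75 - 1*79))² = ((2 + (-96 + 18))*(-10) + (-75 - 79))² = ((2 - 78)*(-10) - 154)² = (-76*(-10) - 154)² = (760 - 154)² = 606² = 367236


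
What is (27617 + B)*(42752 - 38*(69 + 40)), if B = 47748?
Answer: 2909842650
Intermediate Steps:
(27617 + B)*(42752 - 38*(69 + 40)) = (27617 + 47748)*(42752 - 38*(69 + 40)) = 75365*(42752 - 38*109) = 75365*(42752 - 4142) = 75365*38610 = 2909842650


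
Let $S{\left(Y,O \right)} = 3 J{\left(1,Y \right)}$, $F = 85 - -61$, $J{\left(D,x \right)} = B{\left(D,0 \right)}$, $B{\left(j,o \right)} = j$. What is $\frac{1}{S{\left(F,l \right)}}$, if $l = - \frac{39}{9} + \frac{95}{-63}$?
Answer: $\frac{1}{3} \approx 0.33333$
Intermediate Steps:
$J{\left(D,x \right)} = D$
$l = - \frac{368}{63}$ ($l = \left(-39\right) \frac{1}{9} + 95 \left(- \frac{1}{63}\right) = - \frac{13}{3} - \frac{95}{63} = - \frac{368}{63} \approx -5.8413$)
$F = 146$ ($F = 85 + 61 = 146$)
$S{\left(Y,O \right)} = 3$ ($S{\left(Y,O \right)} = 3 \cdot 1 = 3$)
$\frac{1}{S{\left(F,l \right)}} = \frac{1}{3}$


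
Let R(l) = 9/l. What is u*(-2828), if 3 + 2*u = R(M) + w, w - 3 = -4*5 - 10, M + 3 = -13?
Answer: 345723/8 ≈ 43215.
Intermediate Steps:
M = -16 (M = -3 - 13 = -16)
w = -27 (w = 3 + (-4*5 - 10) = 3 + (-20 - 10) = 3 - 30 = -27)
u = -489/32 (u = -3/2 + (9/(-16) - 27)/2 = -3/2 + (9*(-1/16) - 27)/2 = -3/2 + (-9/16 - 27)/2 = -3/2 + (½)*(-441/16) = -3/2 - 441/32 = -489/32 ≈ -15.281)
u*(-2828) = -489/32*(-2828) = 345723/8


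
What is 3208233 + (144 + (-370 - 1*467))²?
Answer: 3688482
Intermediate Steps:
3208233 + (144 + (-370 - 1*467))² = 3208233 + (144 + (-370 - 467))² = 3208233 + (144 - 837)² = 3208233 + (-693)² = 3208233 + 480249 = 3688482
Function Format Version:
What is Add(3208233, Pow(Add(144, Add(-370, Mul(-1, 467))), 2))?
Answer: 3688482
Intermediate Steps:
Add(3208233, Pow(Add(144, Add(-370, Mul(-1, 467))), 2)) = Add(3208233, Pow(Add(144, Add(-370, -467)), 2)) = Add(3208233, Pow(Add(144, -837), 2)) = Add(3208233, Pow(-693, 2)) = Add(3208233, 480249) = 3688482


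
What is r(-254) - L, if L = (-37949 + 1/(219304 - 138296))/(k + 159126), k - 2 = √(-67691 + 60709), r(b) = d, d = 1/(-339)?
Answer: 20472888604261843/86922248033451324 - 3074172591*I*√6982/2051262490464928 ≈ 0.23553 - 0.00012523*I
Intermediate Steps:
d = -1/339 ≈ -0.0029499
r(b) = -1/339
k = 2 + I*√6982 (k = 2 + √(-67691 + 60709) = 2 + √(-6982) = 2 + I*√6982 ≈ 2.0 + 83.558*I)
L = -3074172591/(81008*(159128 + I*√6982)) (L = (-37949 + 1/(219304 - 138296))/((2 + I*√6982) + 159126) = (-37949 + 1/81008)/(159128 + I*√6982) = -3074172591/(81008*(159128 + I*√6982)) ≈ -0.23848 + 0.00012523*I)
r(-254) - L = -1/339 - (-61148367007581/256407811308116 + 3074172591*I*√6982/2051262490464928) = -1/339 + (61148367007581/256407811308116 - 3074172591*I*√6982/2051262490464928) = 20472888604261843/86922248033451324 - 3074172591*I*√6982/2051262490464928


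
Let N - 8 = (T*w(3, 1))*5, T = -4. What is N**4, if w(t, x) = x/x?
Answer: 20736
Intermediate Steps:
w(t, x) = 1
N = -12 (N = 8 - 4*1*5 = 8 - 4*5 = 8 - 20 = -12)
N**4 = (-12)**4 = 20736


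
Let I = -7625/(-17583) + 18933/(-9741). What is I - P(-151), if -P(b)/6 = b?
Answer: -51811560844/57092001 ≈ -907.51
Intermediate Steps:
P(b) = -6*b
I = -86207938/57092001 (I = -7625*(-1/17583) + 18933*(-1/9741) = 7625/17583 - 6311/3247 = -86207938/57092001 ≈ -1.5100)
I - P(-151) = -86207938/57092001 - (-6)*(-151) = -86207938/57092001 - 1*906 = -86207938/57092001 - 906 = -51811560844/57092001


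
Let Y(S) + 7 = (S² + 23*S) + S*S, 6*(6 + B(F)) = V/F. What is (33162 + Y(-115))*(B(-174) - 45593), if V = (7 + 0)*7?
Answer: -677900967200/261 ≈ -2.5973e+9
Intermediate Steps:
V = 49 (V = 7*7 = 49)
B(F) = -6 + 49/(6*F) (B(F) = -6 + (49/F)/6 = -6 + 49/(6*F))
Y(S) = -7 + 2*S² + 23*S (Y(S) = -7 + ((S² + 23*S) + S*S) = -7 + ((S² + 23*S) + S²) = -7 + (2*S² + 23*S) = -7 + 2*S² + 23*S)
(33162 + Y(-115))*(B(-174) - 45593) = (33162 + (-7 + 2*(-115)² + 23*(-115)))*((-6 + (49/6)/(-174)) - 45593) = (33162 + (-7 + 2*13225 - 2645))*((-6 + (49/6)*(-1/174)) - 45593) = (33162 + (-7 + 26450 - 2645))*((-6 - 49/1044) - 45593) = (33162 + 23798)*(-6313/1044 - 45593) = 56960*(-47605405/1044) = -677900967200/261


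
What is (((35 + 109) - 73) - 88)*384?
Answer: -6528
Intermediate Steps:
(((35 + 109) - 73) - 88)*384 = ((144 - 73) - 88)*384 = (71 - 88)*384 = -17*384 = -6528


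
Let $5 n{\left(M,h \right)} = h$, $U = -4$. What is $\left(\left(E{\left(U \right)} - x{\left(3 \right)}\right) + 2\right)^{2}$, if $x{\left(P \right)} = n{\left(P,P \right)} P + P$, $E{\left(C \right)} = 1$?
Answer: $\frac{81}{25} \approx 3.24$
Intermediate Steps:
$n{\left(M,h \right)} = \frac{h}{5}$
$x{\left(P \right)} = P + \frac{P^{2}}{5}$ ($x{\left(P \right)} = \frac{P}{5} P + P = \frac{P^{2}}{5} + P = P + \frac{P^{2}}{5}$)
$\left(\left(E{\left(U \right)} - x{\left(3 \right)}\right) + 2\right)^{2} = \left(\left(1 - \frac{1}{5} \cdot 3 \left(5 + 3\right)\right) + 2\right)^{2} = \left(\left(1 - \frac{1}{5} \cdot 3 \cdot 8\right) + 2\right)^{2} = \left(\left(1 - \frac{24}{5}\right) + 2\right)^{2} = \left(- \frac{19}{5} + 2\right)^{2} = \left(- \frac{9}{5}\right)^{2} = \frac{81}{25}$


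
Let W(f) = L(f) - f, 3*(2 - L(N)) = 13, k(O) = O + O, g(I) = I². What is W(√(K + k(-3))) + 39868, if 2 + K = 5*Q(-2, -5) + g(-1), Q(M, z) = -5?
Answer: 119597/3 - 4*I*√2 ≈ 39866.0 - 5.6569*I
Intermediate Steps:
k(O) = 2*O
L(N) = -7/3 (L(N) = 2 - ⅓*13 = 2 - 13/3 = -7/3)
K = -26 (K = -2 + (5*(-5) + (-1)²) = -2 + (-25 + 1) = -2 - 24 = -26)
W(f) = -7/3 - f
W(√(K + k(-3))) + 39868 = (-7/3 - √(-26 + 2*(-3))) + 39868 = (-7/3 - √(-26 - 6)) + 39868 = (-7/3 - √(-32)) + 39868 = (-7/3 - 4*I*√2) + 39868 = 119597/3 - 4*I*√2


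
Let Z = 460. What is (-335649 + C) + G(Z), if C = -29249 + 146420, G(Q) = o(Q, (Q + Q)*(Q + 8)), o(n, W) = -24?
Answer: -218502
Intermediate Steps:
G(Q) = -24
C = 117171
(-335649 + C) + G(Z) = (-335649 + 117171) - 24 = -218478 - 24 = -218502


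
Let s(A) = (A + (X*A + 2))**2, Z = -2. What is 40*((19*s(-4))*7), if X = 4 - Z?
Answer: 3596320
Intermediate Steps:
X = 6 (X = 4 - 1*(-2) = 4 + 2 = 6)
s(A) = (2 + 7*A)**2 (s(A) = (A + (6*A + 2))**2 = (A + (2 + 6*A))**2 = (2 + 7*A)**2)
40*((19*s(-4))*7) = 40*((19*(2 + 7*(-4))**2)*7) = 40*((19*(2 - 28)**2)*7) = 40*((19*(-26)**2)*7) = 40*((19*676)*7) = 40*(12844*7) = 40*89908 = 3596320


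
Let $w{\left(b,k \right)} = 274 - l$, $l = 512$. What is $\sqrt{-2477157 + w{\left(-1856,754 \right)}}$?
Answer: $i \sqrt{2477395} \approx 1574.0 i$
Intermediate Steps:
$w{\left(b,k \right)} = -238$ ($w{\left(b,k \right)} = 274 - 512 = -238$)
$\sqrt{-2477157 + w{\left(-1856,754 \right)}} = \sqrt{-2477157 - 238} = \sqrt{-2477395} = i \sqrt{2477395}$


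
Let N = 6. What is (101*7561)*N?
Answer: 4581966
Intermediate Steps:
(101*7561)*N = (101*7561)*6 = 763661*6 = 4581966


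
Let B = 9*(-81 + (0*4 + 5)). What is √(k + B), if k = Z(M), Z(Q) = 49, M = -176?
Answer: I*√635 ≈ 25.199*I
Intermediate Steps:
k = 49
B = -684 (B = 9*(-81 + (0 + 5)) = 9*(-81 + 5) = 9*(-76) = -684)
√(k + B) = √(49 - 684) = √(-635) = I*√635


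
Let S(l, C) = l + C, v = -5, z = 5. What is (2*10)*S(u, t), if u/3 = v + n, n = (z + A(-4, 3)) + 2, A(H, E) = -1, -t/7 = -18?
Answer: 2580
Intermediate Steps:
t = 126 (t = -7*(-18) = 126)
n = 6 (n = (5 - 1) + 2 = 4 + 2 = 6)
u = 3 (u = 3*(-5 + 6) = 3*1 = 3)
S(l, C) = C + l
(2*10)*S(u, t) = (2*10)*(126 + 3) = 20*129 = 2580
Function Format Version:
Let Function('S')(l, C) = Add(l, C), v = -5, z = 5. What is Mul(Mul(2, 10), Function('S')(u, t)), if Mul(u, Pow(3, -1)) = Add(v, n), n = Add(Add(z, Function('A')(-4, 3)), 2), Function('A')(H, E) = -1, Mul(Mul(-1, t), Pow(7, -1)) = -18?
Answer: 2580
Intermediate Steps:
t = 126 (t = Mul(-7, -18) = 126)
n = 6 (n = Add(Add(5, -1), 2) = Add(4, 2) = 6)
u = 3 (u = Mul(3, Add(-5, 6)) = Mul(3, 1) = 3)
Function('S')(l, C) = Add(C, l)
Mul(Mul(2, 10), Function('S')(u, t)) = Mul(Mul(2, 10), Add(126, 3)) = Mul(20, 129) = 2580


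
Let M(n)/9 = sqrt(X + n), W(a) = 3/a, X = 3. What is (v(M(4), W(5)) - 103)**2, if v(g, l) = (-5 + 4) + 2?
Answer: 10404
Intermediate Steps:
M(n) = 9*sqrt(3 + n)
v(g, l) = 1 (v(g, l) = -1 + 2 = 1)
(v(M(4), W(5)) - 103)**2 = (1 - 103)**2 = (-102)**2 = 10404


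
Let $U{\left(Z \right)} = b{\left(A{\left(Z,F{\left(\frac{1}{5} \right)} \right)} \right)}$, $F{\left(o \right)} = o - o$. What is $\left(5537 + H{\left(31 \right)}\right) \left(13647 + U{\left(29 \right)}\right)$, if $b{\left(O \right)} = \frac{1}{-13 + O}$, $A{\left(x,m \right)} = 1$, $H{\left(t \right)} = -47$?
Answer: $\frac{149843145}{2} \approx 7.4922 \cdot 10^{7}$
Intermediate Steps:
$F{\left(o \right)} = 0$
$U{\left(Z \right)} = - \frac{1}{12}$ ($U{\left(Z \right)} = \frac{1}{-13 + 1} = \frac{1}{-12} = - \frac{1}{12}$)
$\left(5537 + H{\left(31 \right)}\right) \left(13647 + U{\left(29 \right)}\right) = \left(5537 - 47\right) \left(13647 - \frac{1}{12}\right) = 5490 \cdot \frac{163763}{12} = \frac{149843145}{2}$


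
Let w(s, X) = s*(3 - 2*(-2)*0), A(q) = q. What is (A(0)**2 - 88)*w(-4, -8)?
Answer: 1056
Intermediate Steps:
w(s, X) = 3*s (w(s, X) = s*(3 + 4*0) = s*(3 + 0) = s*3 = 3*s)
(A(0)**2 - 88)*w(-4, -8) = (0**2 - 88)*(3*(-4)) = (0 - 88)*(-12) = -88*(-12) = 1056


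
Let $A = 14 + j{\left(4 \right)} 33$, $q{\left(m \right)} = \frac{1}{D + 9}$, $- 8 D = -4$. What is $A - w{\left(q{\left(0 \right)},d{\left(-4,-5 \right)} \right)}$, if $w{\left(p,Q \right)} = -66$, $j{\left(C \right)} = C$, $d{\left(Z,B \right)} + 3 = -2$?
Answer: $212$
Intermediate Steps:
$D = \frac{1}{2}$ ($D = \left(- \frac{1}{8}\right) \left(-4\right) = \frac{1}{2} \approx 0.5$)
$d{\left(Z,B \right)} = -5$ ($d{\left(Z,B \right)} = -3 - 2 = -5$)
$q{\left(m \right)} = \frac{2}{19}$ ($q{\left(m \right)} = \frac{1}{\frac{1}{2} + 9} = \frac{1}{\frac{19}{2}} = \frac{2}{19}$)
$A = 146$ ($A = 14 + 4 \cdot 33 = 14 + 132 = 146$)
$A - w{\left(q{\left(0 \right)},d{\left(-4,-5 \right)} \right)} = 146 - -66 = 146 + 66 = 212$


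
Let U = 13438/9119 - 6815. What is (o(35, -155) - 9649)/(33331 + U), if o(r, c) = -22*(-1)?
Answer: -87788613/241812842 ≈ -0.36304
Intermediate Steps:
o(r, c) = 22
U = -62132547/9119 (U = 13438*(1/9119) - 6815 = 13438/9119 - 6815 = -62132547/9119 ≈ -6813.5)
(o(35, -155) - 9649)/(33331 + U) = (22 - 9649)/(33331 - 62132547/9119) = -9627/241812842/9119 = -9627*9119/241812842 = -87788613/241812842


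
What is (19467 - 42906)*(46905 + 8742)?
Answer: -1304310033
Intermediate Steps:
(19467 - 42906)*(46905 + 8742) = -23439*55647 = -1304310033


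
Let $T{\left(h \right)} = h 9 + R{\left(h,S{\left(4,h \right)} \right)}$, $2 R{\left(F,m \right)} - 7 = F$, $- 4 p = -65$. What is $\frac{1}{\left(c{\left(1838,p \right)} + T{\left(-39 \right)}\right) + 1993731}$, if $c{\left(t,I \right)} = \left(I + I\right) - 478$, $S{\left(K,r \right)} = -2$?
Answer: $\frac{2}{3985837} \approx 5.0178 \cdot 10^{-7}$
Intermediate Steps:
$p = \frac{65}{4}$ ($p = \left(- \frac{1}{4}\right) \left(-65\right) = \frac{65}{4} \approx 16.25$)
$R{\left(F,m \right)} = \frac{7}{2} + \frac{F}{2}$
$c{\left(t,I \right)} = -478 + 2 I$ ($c{\left(t,I \right)} = 2 I - 478 = -478 + 2 I$)
$T{\left(h \right)} = \frac{7}{2} + \frac{19 h}{2}$ ($T{\left(h \right)} = h 9 + \left(\frac{7}{2} + \frac{h}{2}\right) = 9 h + \left(\frac{7}{2} + \frac{h}{2}\right) = \frac{7}{2} + \frac{19 h}{2}$)
$\frac{1}{\left(c{\left(1838,p \right)} + T{\left(-39 \right)}\right) + 1993731} = \frac{1}{\left(\left(-478 + 2 \cdot \frac{65}{4}\right) + \left(\frac{7}{2} + \frac{19}{2} \left(-39\right)\right)\right) + 1993731} = \frac{1}{\left(\left(-478 + \frac{65}{2}\right) + \left(\frac{7}{2} - \frac{741}{2}\right)\right) + 1993731} = \frac{1}{\left(- \frac{891}{2} - 367\right) + 1993731} = \frac{1}{- \frac{1625}{2} + 1993731} = \frac{1}{\frac{3985837}{2}} = \frac{2}{3985837}$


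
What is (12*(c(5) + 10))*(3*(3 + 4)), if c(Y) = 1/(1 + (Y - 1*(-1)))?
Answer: 2556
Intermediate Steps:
c(Y) = 1/(2 + Y) (c(Y) = 1/(1 + (Y + 1)) = 1/(1 + (1 + Y)) = 1/(2 + Y))
(12*(c(5) + 10))*(3*(3 + 4)) = (12*(1/(2 + 5) + 10))*(3*(3 + 4)) = (12*(1/7 + 10))*(3*7) = (12*(1/7 + 10))*21 = (12*(71/7))*21 = (852/7)*21 = 2556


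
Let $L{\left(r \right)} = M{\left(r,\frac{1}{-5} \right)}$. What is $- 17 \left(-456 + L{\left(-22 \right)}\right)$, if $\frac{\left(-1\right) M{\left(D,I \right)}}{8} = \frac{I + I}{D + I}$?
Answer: $\frac{860744}{111} \approx 7754.5$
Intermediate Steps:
$M{\left(D,I \right)} = - \frac{16 I}{D + I}$ ($M{\left(D,I \right)} = - 8 \frac{I + I}{D + I} = - 8 \frac{2 I}{D + I} = - \frac{16 I}{D + I}$)
$L{\left(r \right)} = \frac{16}{5 \left(- \frac{1}{5} + r\right)}$ ($L{\left(r \right)} = - \frac{16}{\left(-5\right) \left(r + \frac{1}{-5}\right)} = \left(-16\right) \left(- \frac{1}{5}\right) \frac{1}{r - \frac{1}{5}} = \left(-16\right) \left(- \frac{1}{5}\right) \frac{1}{- \frac{1}{5} + r} = \frac{16}{5 \left(- \frac{1}{5} + r\right)}$)
$- 17 \left(-456 + L{\left(-22 \right)}\right) = - 17 \left(-456 + \frac{16}{-1 + 5 \left(-22\right)}\right) = - 17 \left(-456 + \frac{16}{-1 - 110}\right) = - 17 \left(-456 + \frac{16}{-111}\right) = - 17 \left(-456 + 16 \left(- \frac{1}{111}\right)\right) = - 17 \left(-456 - \frac{16}{111}\right) = \left(-17\right) \left(- \frac{50632}{111}\right) = \frac{860744}{111}$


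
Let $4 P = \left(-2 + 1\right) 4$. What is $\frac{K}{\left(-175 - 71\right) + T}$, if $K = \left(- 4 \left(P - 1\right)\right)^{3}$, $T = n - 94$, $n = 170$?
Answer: $- \frac{256}{85} \approx -3.0118$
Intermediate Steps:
$P = -1$ ($P = \frac{\left(-2 + 1\right) 4}{4} = \frac{\left(-1\right) 4}{4} = \frac{1}{4} \left(-4\right) = -1$)
$T = 76$ ($T = 170 - 94 = 76$)
$K = 512$ ($K = \left(- 4 \left(-1 - 1\right)\right)^{3} = \left(\left(-4\right) \left(-2\right)\right)^{3} = 8^{3} = 512$)
$\frac{K}{\left(-175 - 71\right) + T} = \frac{512}{\left(-175 - 71\right) + 76} = \frac{512}{-246 + 76} = \frac{512}{-170} = 512 \left(- \frac{1}{170}\right) = - \frac{256}{85}$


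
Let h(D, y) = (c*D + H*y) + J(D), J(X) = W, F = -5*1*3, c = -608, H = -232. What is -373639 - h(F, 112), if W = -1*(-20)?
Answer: -356795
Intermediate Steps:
F = -15 (F = -5*3 = -15)
W = 20
J(X) = 20
h(D, y) = 20 - 608*D - 232*y (h(D, y) = (-608*D - 232*y) + 20 = 20 - 608*D - 232*y)
-373639 - h(F, 112) = -373639 - (20 - 608*(-15) - 232*112) = -373639 - (20 + 9120 - 25984) = -373639 - 1*(-16844) = -373639 + 16844 = -356795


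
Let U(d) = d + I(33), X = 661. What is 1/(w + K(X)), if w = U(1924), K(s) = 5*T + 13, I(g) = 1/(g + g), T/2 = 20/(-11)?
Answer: 6/11513 ≈ 0.00052115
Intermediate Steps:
T = -40/11 (T = 2*(20/(-11)) = 2*(20*(-1/11)) = 2*(-20/11) = -40/11 ≈ -3.6364)
I(g) = 1/(2*g)
K(s) = -57/11 (K(s) = 5*(-40/11) + 13 = -200/11 + 13 = -57/11)
U(d) = 1/66 + d (U(d) = d + (½)/33 = d + (½)*(1/33) = d + 1/66 = 1/66 + d)
w = 126985/66 (w = 1/66 + 1924 = 126985/66 ≈ 1924.0)
1/(w + K(X)) = 1/(126985/66 - 57/11) = 1/(11513/6) = 6/11513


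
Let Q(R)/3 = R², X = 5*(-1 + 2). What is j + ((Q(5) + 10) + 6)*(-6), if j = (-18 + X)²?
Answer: -377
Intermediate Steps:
X = 5 (X = 5*1 = 5)
Q(R) = 3*R²
j = 169 (j = (-18 + 5)² = (-13)² = 169)
j + ((Q(5) + 10) + 6)*(-6) = 169 + ((3*5² + 10) + 6)*(-6) = 169 + ((3*25 + 10) + 6)*(-6) = 169 + ((75 + 10) + 6)*(-6) = 169 + (85 + 6)*(-6) = 169 + 91*(-6) = 169 - 546 = -377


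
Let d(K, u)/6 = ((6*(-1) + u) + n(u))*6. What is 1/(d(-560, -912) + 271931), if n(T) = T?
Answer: 1/206051 ≈ 4.8532e-6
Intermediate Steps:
d(K, u) = -216 + 72*u (d(K, u) = 6*(((6*(-1) + u) + u)*6) = 6*(((-6 + u) + u)*6) = 6*((-6 + 2*u)*6) = 6*(-36 + 12*u) = -216 + 72*u)
1/(d(-560, -912) + 271931) = 1/((-216 + 72*(-912)) + 271931) = 1/((-216 - 65664) + 271931) = 1/(-65880 + 271931) = 1/206051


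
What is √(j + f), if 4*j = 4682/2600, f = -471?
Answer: I*√31809167/260 ≈ 21.692*I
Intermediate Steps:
j = 2341/5200 (j = (4682/2600)/4 = (4682*(1/2600))/4 = (¼)*(2341/1300) = 2341/5200 ≈ 0.45019)
√(j + f) = √(2341/5200 - 471) = √(-2446859/5200) = I*√31809167/260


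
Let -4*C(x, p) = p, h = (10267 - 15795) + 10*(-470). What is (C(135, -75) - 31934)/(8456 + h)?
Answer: 127661/7088 ≈ 18.011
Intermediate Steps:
h = -10228 (h = -5528 - 4700 = -10228)
C(x, p) = -p/4
(C(135, -75) - 31934)/(8456 + h) = (-¼*(-75) - 31934)/(8456 - 10228) = (75/4 - 31934)/(-1772) = -127661/4*(-1/1772) = 127661/7088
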